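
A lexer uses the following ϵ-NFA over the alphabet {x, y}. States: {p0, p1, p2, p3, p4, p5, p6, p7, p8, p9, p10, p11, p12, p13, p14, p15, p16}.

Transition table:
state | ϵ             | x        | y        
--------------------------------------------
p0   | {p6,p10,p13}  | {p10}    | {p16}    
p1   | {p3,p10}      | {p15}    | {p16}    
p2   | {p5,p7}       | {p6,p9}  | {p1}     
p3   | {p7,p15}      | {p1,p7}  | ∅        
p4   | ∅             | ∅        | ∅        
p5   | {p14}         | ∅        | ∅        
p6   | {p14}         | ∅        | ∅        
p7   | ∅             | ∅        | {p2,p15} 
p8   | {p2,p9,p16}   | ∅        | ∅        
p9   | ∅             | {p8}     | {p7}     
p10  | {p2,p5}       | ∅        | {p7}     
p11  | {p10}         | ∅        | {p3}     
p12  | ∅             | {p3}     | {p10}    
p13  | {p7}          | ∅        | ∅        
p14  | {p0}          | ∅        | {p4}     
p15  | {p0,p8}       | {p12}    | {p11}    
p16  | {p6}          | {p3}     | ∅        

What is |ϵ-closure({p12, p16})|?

Start with {p12, p16}.
From p16 via ϵ: add p6.
From p6 via ϵ: add p14.
From p14 via ϵ: add p0.
From p0 via ϵ: add p10, p13.
From p10 via ϵ: add p2, p5.
From p13 via ϵ: add p7.
ϵ-closure = {p0, p2, p5, p6, p7, p10, p12, p13, p14, p16}, which has 10 states.

10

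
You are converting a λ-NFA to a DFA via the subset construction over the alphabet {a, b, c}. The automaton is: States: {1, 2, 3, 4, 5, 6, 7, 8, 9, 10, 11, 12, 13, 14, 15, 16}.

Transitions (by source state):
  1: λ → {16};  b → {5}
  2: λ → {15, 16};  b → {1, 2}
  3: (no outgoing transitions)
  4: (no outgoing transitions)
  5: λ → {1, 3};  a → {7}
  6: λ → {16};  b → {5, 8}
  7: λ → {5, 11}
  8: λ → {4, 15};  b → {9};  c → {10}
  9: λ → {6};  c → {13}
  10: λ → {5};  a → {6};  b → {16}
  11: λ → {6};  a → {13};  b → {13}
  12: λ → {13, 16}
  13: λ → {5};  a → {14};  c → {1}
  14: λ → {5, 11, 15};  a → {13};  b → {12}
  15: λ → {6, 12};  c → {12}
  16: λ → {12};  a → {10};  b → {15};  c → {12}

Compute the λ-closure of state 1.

{1, 3, 5, 12, 13, 16}

Start with {1}.
From 1 via λ: add 16.
From 16 via λ: add 12.
From 12 via λ: add 13.
From 13 via λ: add 5.
From 5 via λ: add 3.
No new states can be added; the closed set is {1, 3, 5, 12, 13, 16}.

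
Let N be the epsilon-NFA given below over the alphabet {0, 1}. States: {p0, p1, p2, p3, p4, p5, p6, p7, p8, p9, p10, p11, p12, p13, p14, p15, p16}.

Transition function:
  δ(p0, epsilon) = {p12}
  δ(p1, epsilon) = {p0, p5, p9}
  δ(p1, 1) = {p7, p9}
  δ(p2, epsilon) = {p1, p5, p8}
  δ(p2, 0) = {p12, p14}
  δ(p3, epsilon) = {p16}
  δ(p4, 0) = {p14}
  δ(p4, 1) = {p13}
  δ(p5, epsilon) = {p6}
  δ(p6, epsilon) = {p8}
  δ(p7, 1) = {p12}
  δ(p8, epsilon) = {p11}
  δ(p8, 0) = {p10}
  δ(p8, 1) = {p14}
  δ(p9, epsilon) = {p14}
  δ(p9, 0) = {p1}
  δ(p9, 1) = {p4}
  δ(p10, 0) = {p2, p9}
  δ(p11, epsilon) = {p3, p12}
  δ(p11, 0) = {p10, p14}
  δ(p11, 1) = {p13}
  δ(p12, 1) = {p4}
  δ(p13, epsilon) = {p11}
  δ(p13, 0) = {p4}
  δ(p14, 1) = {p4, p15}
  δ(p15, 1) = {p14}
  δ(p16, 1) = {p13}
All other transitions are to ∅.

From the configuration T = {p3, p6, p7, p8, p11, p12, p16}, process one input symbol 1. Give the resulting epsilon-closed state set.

{p3, p4, p11, p12, p13, p14, p16}

p7 on 1 → {p12}.
p8 on 1 → {p14}.
p11 on 1 → {p13}.
p12 on 1 → {p4}.
p16 on 1 → {p13}.
No 1-transition from p3, p6.
Union after reading 1: {p4, p12, p13, p14}.
Now take the epsilon-closure:
From p13 via epsilon: add p11.
From p11 via epsilon: add p3.
From p3 via epsilon: add p16.
No new states can be added; the closed set is {p3, p4, p11, p12, p13, p14, p16}.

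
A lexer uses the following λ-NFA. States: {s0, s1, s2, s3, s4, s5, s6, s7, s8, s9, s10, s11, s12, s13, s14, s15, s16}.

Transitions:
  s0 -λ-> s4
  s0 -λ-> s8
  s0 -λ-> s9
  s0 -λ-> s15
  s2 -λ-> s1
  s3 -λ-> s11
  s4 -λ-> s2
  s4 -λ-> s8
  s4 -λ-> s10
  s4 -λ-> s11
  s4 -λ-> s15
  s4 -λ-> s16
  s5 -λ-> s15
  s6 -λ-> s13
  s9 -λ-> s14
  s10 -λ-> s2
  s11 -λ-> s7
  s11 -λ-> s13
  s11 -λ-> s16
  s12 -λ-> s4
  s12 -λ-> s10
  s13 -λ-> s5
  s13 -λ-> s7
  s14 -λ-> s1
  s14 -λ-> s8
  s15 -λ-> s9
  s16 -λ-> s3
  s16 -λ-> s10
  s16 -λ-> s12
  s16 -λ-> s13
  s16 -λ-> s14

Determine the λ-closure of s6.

Start with {s6}.
From s6 via λ: add s13.
From s13 via λ: add s5, s7.
From s5 via λ: add s15.
From s15 via λ: add s9.
From s9 via λ: add s14.
From s14 via λ: add s1, s8.
No new states can be added; the closed set is {s1, s5, s6, s7, s8, s9, s13, s14, s15}.

{s1, s5, s6, s7, s8, s9, s13, s14, s15}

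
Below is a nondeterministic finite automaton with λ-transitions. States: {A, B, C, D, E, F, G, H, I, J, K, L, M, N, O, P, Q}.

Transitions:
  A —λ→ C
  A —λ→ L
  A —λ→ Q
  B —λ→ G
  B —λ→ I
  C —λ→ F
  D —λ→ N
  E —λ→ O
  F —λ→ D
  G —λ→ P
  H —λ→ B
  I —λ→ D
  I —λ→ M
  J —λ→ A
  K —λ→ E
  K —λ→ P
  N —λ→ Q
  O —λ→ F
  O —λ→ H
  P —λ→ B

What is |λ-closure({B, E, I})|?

12

Start with {B, E, I}.
From B via λ: add G.
From E via λ: add O.
From I via λ: add D, M.
From D via λ: add N.
From G via λ: add P.
From O via λ: add F, H.
From N via λ: add Q.
λ-closure = {B, D, E, F, G, H, I, M, N, O, P, Q}, which has 12 states.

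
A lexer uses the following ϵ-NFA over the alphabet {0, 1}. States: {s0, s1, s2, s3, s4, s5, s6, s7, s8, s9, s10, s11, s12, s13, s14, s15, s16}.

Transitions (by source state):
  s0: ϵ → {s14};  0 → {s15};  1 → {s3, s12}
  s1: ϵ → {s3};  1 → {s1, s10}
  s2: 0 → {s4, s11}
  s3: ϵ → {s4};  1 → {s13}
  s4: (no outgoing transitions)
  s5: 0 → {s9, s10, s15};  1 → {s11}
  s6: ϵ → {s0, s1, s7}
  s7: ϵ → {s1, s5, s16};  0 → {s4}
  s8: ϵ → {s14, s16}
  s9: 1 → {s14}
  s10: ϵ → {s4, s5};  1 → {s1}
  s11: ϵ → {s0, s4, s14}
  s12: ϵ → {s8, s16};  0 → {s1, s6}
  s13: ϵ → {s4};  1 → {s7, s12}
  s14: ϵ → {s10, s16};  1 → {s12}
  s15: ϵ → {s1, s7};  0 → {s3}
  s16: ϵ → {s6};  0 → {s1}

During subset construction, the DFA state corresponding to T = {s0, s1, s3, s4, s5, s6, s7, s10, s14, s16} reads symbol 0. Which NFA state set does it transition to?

s0 on 0 → {s15}.
s5 on 0 → {s9, s10, s15}.
s7 on 0 → {s4}.
s16 on 0 → {s1}.
No 0-transition from s1, s3, s4, s6, s10, s14.
Union after reading 0: {s1, s4, s9, s10, s15}.
Now take the ϵ-closure:
From s1 via ϵ: add s3.
From s10 via ϵ: add s5.
From s15 via ϵ: add s7.
From s7 via ϵ: add s16.
From s16 via ϵ: add s6.
From s6 via ϵ: add s0.
From s0 via ϵ: add s14.
No new states can be added; the closed set is {s0, s1, s3, s4, s5, s6, s7, s9, s10, s14, s15, s16}.

{s0, s1, s3, s4, s5, s6, s7, s9, s10, s14, s15, s16}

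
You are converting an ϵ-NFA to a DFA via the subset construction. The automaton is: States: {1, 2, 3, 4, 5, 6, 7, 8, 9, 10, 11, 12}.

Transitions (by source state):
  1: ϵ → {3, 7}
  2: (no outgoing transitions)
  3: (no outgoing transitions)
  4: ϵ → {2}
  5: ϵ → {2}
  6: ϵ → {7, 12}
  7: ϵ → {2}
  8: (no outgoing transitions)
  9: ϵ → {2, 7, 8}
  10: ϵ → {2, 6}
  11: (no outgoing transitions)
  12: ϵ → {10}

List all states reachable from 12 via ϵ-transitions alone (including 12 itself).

Start with {12}.
From 12 via ϵ: add 10.
From 10 via ϵ: add 2, 6.
From 6 via ϵ: add 7.
No new states can be added; the closed set is {2, 6, 7, 10, 12}.

{2, 6, 7, 10, 12}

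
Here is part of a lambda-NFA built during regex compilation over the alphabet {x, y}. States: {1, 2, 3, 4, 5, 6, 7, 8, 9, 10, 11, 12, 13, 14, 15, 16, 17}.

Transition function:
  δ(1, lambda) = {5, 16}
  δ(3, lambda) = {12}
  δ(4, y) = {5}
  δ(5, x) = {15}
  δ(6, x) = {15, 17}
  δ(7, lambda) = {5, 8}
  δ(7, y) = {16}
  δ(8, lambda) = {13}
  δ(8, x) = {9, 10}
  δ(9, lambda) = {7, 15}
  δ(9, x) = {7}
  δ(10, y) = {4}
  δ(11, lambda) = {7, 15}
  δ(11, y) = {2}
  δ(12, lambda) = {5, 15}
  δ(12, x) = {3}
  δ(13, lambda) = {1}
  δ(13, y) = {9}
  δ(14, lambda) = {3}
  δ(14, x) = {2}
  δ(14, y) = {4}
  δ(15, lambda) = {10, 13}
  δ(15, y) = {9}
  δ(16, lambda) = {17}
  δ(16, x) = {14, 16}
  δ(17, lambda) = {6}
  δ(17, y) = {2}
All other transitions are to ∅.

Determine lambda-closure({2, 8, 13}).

{1, 2, 5, 6, 8, 13, 16, 17}

Start with {2, 8, 13}.
From 13 via lambda: add 1.
From 1 via lambda: add 5, 16.
From 16 via lambda: add 17.
From 17 via lambda: add 6.
No new states can be added; the closed set is {1, 2, 5, 6, 8, 13, 16, 17}.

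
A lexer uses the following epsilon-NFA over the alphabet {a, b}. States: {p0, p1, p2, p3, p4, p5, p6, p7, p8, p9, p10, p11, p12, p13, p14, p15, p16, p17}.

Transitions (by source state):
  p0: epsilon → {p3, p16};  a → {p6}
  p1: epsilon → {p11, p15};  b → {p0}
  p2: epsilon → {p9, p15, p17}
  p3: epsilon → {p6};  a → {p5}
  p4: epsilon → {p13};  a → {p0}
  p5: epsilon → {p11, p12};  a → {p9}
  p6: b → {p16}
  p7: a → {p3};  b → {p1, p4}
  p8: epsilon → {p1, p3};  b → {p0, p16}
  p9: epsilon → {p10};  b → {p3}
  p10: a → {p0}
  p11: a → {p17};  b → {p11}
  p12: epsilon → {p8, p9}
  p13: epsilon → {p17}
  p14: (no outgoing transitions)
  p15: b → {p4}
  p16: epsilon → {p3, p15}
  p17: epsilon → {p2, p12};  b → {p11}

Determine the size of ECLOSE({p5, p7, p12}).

11

Start with {p5, p7, p12}.
From p5 via epsilon: add p11.
From p12 via epsilon: add p8, p9.
From p8 via epsilon: add p1, p3.
From p9 via epsilon: add p10.
From p1 via epsilon: add p15.
From p3 via epsilon: add p6.
epsilon-closure = {p1, p3, p5, p6, p7, p8, p9, p10, p11, p12, p15}, which has 11 states.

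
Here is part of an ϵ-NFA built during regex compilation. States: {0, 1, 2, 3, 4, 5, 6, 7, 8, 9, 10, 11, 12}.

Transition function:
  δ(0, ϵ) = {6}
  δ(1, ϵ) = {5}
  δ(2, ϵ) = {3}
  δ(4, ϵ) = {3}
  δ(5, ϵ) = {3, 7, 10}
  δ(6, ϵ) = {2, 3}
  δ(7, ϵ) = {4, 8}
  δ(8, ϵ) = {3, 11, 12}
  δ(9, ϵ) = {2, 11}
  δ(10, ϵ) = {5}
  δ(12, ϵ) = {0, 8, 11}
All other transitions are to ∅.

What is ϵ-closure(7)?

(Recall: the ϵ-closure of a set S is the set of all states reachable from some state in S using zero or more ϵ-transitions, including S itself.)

Start with {7}.
From 7 via ϵ: add 4, 8.
From 4 via ϵ: add 3.
From 8 via ϵ: add 11, 12.
From 12 via ϵ: add 0.
From 0 via ϵ: add 6.
From 6 via ϵ: add 2.
No new states can be added; the closed set is {0, 2, 3, 4, 6, 7, 8, 11, 12}.

{0, 2, 3, 4, 6, 7, 8, 11, 12}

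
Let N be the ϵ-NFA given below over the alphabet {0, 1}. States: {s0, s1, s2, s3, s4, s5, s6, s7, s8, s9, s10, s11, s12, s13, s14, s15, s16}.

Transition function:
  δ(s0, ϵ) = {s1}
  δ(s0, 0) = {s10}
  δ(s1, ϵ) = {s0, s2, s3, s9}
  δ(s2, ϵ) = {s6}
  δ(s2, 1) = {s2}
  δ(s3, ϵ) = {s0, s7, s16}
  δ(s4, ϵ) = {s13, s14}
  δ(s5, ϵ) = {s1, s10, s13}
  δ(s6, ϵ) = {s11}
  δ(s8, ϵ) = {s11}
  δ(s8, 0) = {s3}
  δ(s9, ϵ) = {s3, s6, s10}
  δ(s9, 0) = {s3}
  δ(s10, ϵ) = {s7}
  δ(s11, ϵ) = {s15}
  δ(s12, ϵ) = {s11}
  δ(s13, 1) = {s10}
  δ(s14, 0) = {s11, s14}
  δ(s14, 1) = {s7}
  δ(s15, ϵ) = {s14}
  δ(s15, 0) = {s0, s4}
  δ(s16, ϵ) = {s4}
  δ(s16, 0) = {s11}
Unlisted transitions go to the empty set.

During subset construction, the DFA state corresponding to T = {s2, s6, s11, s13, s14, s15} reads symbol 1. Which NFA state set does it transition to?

{s2, s6, s7, s10, s11, s14, s15}

s2 on 1 → {s2}.
s13 on 1 → {s10}.
s14 on 1 → {s7}.
No 1-transition from s6, s11, s15.
Union after reading 1: {s2, s7, s10}.
Now take the ϵ-closure:
From s2 via ϵ: add s6.
From s6 via ϵ: add s11.
From s11 via ϵ: add s15.
From s15 via ϵ: add s14.
No new states can be added; the closed set is {s2, s6, s7, s10, s11, s14, s15}.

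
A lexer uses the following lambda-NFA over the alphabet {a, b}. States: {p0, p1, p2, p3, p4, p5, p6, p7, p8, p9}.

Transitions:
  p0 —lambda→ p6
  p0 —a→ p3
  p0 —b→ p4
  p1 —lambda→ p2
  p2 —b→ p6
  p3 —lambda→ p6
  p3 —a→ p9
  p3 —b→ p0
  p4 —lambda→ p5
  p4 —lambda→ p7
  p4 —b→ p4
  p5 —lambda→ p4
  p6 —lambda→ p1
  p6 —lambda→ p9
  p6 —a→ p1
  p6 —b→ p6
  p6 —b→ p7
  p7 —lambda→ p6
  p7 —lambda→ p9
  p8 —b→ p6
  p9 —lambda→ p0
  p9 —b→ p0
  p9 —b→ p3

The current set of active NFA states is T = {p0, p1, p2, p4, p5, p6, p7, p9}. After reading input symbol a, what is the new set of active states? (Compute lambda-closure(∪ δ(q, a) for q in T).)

{p0, p1, p2, p3, p6, p9}

p0 on a → {p3}.
p6 on a → {p1}.
No a-transition from p1, p2, p4, p5, p7, p9.
Union after reading a: {p1, p3}.
Now take the lambda-closure:
From p1 via lambda: add p2.
From p3 via lambda: add p6.
From p6 via lambda: add p9.
From p9 via lambda: add p0.
No new states can be added; the closed set is {p0, p1, p2, p3, p6, p9}.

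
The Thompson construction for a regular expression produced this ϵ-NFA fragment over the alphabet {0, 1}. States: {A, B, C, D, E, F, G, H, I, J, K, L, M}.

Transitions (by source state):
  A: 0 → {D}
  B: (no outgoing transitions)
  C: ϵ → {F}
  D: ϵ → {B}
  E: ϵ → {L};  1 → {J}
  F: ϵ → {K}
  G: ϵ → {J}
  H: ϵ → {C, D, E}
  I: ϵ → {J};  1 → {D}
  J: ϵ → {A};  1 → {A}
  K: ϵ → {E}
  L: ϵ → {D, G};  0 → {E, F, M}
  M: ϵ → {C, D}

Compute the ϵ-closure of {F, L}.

Start with {F, L}.
From F via ϵ: add K.
From L via ϵ: add D, G.
From D via ϵ: add B.
From G via ϵ: add J.
From K via ϵ: add E.
From J via ϵ: add A.
No new states can be added; the closed set is {A, B, D, E, F, G, J, K, L}.

{A, B, D, E, F, G, J, K, L}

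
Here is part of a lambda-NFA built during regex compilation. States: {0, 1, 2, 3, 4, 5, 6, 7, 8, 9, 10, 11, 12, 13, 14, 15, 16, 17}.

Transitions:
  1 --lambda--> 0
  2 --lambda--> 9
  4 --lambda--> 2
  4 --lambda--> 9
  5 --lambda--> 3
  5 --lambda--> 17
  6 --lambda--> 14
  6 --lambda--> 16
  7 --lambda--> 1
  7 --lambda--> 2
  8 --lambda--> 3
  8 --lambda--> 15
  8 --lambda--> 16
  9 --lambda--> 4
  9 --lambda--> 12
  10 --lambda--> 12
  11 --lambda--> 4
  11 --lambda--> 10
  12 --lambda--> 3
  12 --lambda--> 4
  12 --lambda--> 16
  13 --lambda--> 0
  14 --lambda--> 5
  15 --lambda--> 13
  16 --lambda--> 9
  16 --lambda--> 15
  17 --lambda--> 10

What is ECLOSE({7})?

Start with {7}.
From 7 via lambda: add 1, 2.
From 1 via lambda: add 0.
From 2 via lambda: add 9.
From 9 via lambda: add 4, 12.
From 12 via lambda: add 3, 16.
From 16 via lambda: add 15.
From 15 via lambda: add 13.
No new states can be added; the closed set is {0, 1, 2, 3, 4, 7, 9, 12, 13, 15, 16}.

{0, 1, 2, 3, 4, 7, 9, 12, 13, 15, 16}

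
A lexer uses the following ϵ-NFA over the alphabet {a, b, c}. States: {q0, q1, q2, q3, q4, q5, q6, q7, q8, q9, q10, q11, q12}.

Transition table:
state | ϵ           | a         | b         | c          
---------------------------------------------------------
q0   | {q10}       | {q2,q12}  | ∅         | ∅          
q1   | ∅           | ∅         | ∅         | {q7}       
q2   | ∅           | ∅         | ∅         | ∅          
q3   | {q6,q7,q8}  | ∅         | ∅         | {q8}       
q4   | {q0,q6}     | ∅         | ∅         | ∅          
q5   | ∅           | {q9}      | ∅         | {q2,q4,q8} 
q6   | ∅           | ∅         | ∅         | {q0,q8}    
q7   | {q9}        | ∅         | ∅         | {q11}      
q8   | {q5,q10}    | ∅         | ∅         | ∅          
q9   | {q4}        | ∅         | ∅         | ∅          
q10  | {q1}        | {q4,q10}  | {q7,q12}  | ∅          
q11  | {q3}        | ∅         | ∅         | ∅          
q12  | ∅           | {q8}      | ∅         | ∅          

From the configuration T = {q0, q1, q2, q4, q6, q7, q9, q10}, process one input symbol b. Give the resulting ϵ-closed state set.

q10 on b → {q7, q12}.
No b-transition from q0, q1, q2, q4, q6, q7, q9.
Union after reading b: {q7, q12}.
Now take the ϵ-closure:
From q7 via ϵ: add q9.
From q9 via ϵ: add q4.
From q4 via ϵ: add q0, q6.
From q0 via ϵ: add q10.
From q10 via ϵ: add q1.
No new states can be added; the closed set is {q0, q1, q4, q6, q7, q9, q10, q12}.

{q0, q1, q4, q6, q7, q9, q10, q12}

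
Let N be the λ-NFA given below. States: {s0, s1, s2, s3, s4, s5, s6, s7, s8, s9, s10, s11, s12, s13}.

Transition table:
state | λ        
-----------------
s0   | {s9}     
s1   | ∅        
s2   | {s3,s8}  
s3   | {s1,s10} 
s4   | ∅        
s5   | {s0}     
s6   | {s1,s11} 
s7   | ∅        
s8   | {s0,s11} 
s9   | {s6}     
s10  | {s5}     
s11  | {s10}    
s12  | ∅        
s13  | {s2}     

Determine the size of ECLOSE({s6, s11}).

7

Start with {s6, s11}.
From s6 via λ: add s1.
From s11 via λ: add s10.
From s10 via λ: add s5.
From s5 via λ: add s0.
From s0 via λ: add s9.
λ-closure = {s0, s1, s5, s6, s9, s10, s11}, which has 7 states.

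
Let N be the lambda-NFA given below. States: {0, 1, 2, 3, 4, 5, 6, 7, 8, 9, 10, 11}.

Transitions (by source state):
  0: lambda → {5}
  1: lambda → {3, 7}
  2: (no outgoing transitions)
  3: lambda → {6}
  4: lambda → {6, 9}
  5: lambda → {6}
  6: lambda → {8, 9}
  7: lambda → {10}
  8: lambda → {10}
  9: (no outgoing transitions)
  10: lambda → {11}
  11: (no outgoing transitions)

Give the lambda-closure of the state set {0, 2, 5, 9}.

Start with {0, 2, 5, 9}.
From 5 via lambda: add 6.
From 6 via lambda: add 8.
From 8 via lambda: add 10.
From 10 via lambda: add 11.
No new states can be added; the closed set is {0, 2, 5, 6, 8, 9, 10, 11}.

{0, 2, 5, 6, 8, 9, 10, 11}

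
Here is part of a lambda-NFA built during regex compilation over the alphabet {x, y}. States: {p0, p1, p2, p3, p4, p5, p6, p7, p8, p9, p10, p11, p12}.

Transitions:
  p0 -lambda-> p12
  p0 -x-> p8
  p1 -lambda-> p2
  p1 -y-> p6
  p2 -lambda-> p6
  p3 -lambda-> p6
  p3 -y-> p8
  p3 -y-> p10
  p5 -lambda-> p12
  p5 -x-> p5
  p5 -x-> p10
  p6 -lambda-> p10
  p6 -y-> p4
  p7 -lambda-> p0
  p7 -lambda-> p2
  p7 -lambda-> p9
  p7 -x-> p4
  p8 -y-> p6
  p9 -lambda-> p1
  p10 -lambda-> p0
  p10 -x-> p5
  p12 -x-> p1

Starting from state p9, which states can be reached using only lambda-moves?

Start with {p9}.
From p9 via lambda: add p1.
From p1 via lambda: add p2.
From p2 via lambda: add p6.
From p6 via lambda: add p10.
From p10 via lambda: add p0.
From p0 via lambda: add p12.
No new states can be added; the closed set is {p0, p1, p2, p6, p9, p10, p12}.

{p0, p1, p2, p6, p9, p10, p12}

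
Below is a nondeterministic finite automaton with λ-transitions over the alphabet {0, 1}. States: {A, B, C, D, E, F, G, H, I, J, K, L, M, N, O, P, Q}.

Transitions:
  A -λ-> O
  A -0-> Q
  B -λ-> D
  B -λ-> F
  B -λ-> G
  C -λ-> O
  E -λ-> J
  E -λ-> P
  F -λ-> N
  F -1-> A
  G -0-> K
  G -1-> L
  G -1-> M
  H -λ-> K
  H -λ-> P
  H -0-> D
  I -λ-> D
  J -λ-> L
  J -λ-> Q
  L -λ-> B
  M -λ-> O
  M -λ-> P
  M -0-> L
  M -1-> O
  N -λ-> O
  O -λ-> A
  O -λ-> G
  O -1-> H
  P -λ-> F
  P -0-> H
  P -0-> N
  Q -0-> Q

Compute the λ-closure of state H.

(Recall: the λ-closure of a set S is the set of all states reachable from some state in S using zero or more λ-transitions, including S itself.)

Start with {H}.
From H via λ: add K, P.
From P via λ: add F.
From F via λ: add N.
From N via λ: add O.
From O via λ: add A, G.
No new states can be added; the closed set is {A, F, G, H, K, N, O, P}.

{A, F, G, H, K, N, O, P}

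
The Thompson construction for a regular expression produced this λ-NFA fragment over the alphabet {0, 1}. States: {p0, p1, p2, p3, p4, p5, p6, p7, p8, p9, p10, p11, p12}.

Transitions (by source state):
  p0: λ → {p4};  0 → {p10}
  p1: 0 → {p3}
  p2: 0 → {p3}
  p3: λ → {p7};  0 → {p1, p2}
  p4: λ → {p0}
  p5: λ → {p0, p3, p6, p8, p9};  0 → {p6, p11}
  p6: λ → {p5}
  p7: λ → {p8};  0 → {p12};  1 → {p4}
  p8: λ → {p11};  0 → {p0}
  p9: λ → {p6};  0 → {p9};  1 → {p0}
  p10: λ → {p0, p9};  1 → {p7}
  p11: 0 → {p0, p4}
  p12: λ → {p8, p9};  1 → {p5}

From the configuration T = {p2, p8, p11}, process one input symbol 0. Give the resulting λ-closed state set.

p2 on 0 → {p3}.
p8 on 0 → {p0}.
p11 on 0 → {p0, p4}.
Union after reading 0: {p0, p3, p4}.
Now take the λ-closure:
From p3 via λ: add p7.
From p7 via λ: add p8.
From p8 via λ: add p11.
No new states can be added; the closed set is {p0, p3, p4, p7, p8, p11}.

{p0, p3, p4, p7, p8, p11}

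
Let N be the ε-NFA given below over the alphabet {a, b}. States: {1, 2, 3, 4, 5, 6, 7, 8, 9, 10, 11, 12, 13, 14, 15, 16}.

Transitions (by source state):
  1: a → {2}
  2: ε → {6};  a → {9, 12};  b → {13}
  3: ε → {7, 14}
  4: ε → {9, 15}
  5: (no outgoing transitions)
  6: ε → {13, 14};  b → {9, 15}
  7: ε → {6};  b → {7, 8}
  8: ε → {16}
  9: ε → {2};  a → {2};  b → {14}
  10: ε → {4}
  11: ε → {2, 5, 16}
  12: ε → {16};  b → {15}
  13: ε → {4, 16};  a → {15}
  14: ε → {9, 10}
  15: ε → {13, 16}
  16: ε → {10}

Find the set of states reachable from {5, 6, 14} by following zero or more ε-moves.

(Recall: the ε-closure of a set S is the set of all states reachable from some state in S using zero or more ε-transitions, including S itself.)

{2, 4, 5, 6, 9, 10, 13, 14, 15, 16}

Start with {5, 6, 14}.
From 6 via ε: add 13.
From 14 via ε: add 9, 10.
From 9 via ε: add 2.
From 10 via ε: add 4.
From 13 via ε: add 16.
From 4 via ε: add 15.
No new states can be added; the closed set is {2, 4, 5, 6, 9, 10, 13, 14, 15, 16}.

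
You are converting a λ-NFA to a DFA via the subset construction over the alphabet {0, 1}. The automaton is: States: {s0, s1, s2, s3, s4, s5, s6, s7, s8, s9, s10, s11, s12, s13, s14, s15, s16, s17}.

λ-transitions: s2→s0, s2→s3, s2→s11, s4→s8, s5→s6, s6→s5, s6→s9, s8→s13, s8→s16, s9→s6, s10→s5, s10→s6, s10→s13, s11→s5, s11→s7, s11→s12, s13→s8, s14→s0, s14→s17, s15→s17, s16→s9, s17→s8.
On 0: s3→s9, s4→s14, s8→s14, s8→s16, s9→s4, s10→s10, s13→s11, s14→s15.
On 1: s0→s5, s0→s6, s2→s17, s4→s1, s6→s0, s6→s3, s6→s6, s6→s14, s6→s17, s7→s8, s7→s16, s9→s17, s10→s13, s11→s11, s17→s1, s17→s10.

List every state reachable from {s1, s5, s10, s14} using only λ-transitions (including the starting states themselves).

Start with {s1, s5, s10, s14}.
From s5 via λ: add s6.
From s10 via λ: add s13.
From s14 via λ: add s0, s17.
From s6 via λ: add s9.
From s13 via λ: add s8.
From s8 via λ: add s16.
No new states can be added; the closed set is {s0, s1, s5, s6, s8, s9, s10, s13, s14, s16, s17}.

{s0, s1, s5, s6, s8, s9, s10, s13, s14, s16, s17}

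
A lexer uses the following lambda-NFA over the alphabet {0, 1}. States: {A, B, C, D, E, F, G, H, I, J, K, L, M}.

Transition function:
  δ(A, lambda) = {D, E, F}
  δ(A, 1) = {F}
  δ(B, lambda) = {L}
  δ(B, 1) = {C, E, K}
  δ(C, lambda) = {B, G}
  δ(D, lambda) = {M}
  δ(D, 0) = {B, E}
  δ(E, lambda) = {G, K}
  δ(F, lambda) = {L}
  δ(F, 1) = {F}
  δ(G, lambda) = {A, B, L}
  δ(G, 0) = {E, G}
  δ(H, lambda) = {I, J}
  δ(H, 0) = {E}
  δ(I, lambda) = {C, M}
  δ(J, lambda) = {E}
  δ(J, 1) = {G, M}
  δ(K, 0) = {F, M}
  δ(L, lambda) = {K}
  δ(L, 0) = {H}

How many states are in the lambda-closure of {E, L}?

Start with {E, L}.
From E via lambda: add G, K.
From G via lambda: add A, B.
From A via lambda: add D, F.
From D via lambda: add M.
lambda-closure = {A, B, D, E, F, G, K, L, M}, which has 9 states.

9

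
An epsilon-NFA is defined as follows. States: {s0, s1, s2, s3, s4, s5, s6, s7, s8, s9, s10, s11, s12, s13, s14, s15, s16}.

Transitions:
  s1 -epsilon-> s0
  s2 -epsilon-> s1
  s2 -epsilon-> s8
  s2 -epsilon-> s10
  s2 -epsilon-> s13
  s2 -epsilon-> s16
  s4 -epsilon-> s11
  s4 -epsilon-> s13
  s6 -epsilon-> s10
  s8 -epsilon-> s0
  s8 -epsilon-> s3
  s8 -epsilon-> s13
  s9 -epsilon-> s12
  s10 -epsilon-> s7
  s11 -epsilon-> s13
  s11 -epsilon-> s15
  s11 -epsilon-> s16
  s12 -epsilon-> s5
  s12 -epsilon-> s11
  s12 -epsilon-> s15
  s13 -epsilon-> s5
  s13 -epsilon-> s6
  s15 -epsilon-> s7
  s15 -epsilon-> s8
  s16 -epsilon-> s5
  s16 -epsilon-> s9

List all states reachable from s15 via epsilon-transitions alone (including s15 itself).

Start with {s15}.
From s15 via epsilon: add s7, s8.
From s8 via epsilon: add s0, s3, s13.
From s13 via epsilon: add s5, s6.
From s6 via epsilon: add s10.
No new states can be added; the closed set is {s0, s3, s5, s6, s7, s8, s10, s13, s15}.

{s0, s3, s5, s6, s7, s8, s10, s13, s15}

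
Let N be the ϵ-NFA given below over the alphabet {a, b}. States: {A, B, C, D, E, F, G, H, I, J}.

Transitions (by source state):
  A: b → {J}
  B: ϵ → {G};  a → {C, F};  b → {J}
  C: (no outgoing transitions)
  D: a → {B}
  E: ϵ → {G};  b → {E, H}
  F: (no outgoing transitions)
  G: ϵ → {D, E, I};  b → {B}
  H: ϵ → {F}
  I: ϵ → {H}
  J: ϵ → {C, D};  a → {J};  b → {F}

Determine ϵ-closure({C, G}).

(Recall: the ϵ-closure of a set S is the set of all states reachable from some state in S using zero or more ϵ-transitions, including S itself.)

{C, D, E, F, G, H, I}

Start with {C, G}.
From G via ϵ: add D, E, I.
From I via ϵ: add H.
From H via ϵ: add F.
No new states can be added; the closed set is {C, D, E, F, G, H, I}.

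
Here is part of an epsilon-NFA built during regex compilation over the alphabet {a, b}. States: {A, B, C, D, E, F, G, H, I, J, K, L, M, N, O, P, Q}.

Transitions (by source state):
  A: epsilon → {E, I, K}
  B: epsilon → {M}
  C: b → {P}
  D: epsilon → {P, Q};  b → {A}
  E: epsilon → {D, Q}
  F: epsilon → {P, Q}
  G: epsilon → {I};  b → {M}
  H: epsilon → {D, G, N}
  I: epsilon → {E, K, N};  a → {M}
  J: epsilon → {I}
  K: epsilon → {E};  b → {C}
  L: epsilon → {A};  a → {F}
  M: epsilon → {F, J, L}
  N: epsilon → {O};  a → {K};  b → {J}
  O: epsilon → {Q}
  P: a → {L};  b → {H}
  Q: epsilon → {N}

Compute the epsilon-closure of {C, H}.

{C, D, E, G, H, I, K, N, O, P, Q}

Start with {C, H}.
From H via epsilon: add D, G, N.
From D via epsilon: add P, Q.
From G via epsilon: add I.
From N via epsilon: add O.
From I via epsilon: add E, K.
No new states can be added; the closed set is {C, D, E, G, H, I, K, N, O, P, Q}.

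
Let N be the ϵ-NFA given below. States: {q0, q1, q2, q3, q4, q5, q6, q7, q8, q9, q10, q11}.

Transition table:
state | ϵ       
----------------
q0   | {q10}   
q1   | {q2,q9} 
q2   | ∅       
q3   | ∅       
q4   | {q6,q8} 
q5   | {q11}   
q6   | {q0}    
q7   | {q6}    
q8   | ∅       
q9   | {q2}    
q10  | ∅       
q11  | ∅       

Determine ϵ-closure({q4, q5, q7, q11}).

{q0, q4, q5, q6, q7, q8, q10, q11}

Start with {q4, q5, q7, q11}.
From q4 via ϵ: add q6, q8.
From q6 via ϵ: add q0.
From q0 via ϵ: add q10.
No new states can be added; the closed set is {q0, q4, q5, q6, q7, q8, q10, q11}.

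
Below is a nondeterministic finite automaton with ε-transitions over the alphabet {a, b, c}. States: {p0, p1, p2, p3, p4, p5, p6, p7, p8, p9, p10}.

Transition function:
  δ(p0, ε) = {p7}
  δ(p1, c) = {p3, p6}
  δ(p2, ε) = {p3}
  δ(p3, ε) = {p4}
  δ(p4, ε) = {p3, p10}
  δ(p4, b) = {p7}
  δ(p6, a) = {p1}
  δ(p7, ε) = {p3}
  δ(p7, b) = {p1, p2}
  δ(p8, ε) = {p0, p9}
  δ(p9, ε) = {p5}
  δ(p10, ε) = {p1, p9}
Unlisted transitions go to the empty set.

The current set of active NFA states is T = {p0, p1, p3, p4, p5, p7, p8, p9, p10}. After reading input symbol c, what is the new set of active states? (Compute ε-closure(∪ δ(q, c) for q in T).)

p1 on c → {p3, p6}.
No c-transition from p0, p3, p4, p5, p7, p8, p9, p10.
Union after reading c: {p3, p6}.
Now take the ε-closure:
From p3 via ε: add p4.
From p4 via ε: add p10.
From p10 via ε: add p1, p9.
From p9 via ε: add p5.
No new states can be added; the closed set is {p1, p3, p4, p5, p6, p9, p10}.

{p1, p3, p4, p5, p6, p9, p10}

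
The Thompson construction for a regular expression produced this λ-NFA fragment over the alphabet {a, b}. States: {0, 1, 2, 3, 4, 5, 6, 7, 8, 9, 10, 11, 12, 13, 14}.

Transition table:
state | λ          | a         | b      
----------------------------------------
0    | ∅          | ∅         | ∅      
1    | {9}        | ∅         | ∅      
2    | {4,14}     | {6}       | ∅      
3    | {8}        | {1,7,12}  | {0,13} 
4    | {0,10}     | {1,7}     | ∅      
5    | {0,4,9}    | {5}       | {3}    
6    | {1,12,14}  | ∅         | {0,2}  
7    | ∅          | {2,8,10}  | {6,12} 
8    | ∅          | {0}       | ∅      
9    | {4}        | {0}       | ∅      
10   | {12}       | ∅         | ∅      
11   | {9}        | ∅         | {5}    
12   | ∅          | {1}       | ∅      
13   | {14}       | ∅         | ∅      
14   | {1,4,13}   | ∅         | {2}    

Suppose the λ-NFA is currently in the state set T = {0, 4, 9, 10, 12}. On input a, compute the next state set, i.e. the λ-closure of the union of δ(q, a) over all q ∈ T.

{0, 1, 4, 7, 9, 10, 12}

4 on a → {1, 7}.
9 on a → {0}.
12 on a → {1}.
No a-transition from 0, 10.
Union after reading a: {0, 1, 7}.
Now take the λ-closure:
From 1 via λ: add 9.
From 9 via λ: add 4.
From 4 via λ: add 10.
From 10 via λ: add 12.
No new states can be added; the closed set is {0, 1, 4, 7, 9, 10, 12}.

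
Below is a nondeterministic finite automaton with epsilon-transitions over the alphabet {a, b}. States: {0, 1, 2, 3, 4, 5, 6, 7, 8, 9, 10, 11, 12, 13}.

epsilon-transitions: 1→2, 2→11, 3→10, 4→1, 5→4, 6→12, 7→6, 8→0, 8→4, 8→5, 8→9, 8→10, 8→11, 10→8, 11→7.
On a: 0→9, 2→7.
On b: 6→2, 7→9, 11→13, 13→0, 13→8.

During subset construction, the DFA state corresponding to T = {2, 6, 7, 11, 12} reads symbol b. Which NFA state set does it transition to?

{2, 6, 7, 9, 11, 12, 13}

6 on b → {2}.
7 on b → {9}.
11 on b → {13}.
No b-transition from 2, 12.
Union after reading b: {2, 9, 13}.
Now take the epsilon-closure:
From 2 via epsilon: add 11.
From 11 via epsilon: add 7.
From 7 via epsilon: add 6.
From 6 via epsilon: add 12.
No new states can be added; the closed set is {2, 6, 7, 9, 11, 12, 13}.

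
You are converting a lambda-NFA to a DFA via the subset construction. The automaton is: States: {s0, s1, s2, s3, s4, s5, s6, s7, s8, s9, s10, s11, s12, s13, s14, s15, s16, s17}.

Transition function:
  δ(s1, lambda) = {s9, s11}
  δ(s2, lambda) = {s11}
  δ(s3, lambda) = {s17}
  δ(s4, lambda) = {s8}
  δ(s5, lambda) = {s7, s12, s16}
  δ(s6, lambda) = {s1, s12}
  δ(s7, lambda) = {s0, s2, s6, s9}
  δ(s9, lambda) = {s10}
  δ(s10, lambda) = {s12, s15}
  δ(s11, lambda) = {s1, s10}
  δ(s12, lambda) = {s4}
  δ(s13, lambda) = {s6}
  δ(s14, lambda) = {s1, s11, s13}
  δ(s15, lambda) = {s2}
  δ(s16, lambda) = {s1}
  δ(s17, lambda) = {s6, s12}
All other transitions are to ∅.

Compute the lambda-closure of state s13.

{s1, s2, s4, s6, s8, s9, s10, s11, s12, s13, s15}

Start with {s13}.
From s13 via lambda: add s6.
From s6 via lambda: add s1, s12.
From s1 via lambda: add s9, s11.
From s12 via lambda: add s4.
From s4 via lambda: add s8.
From s9 via lambda: add s10.
From s10 via lambda: add s15.
From s15 via lambda: add s2.
No new states can be added; the closed set is {s1, s2, s4, s6, s8, s9, s10, s11, s12, s13, s15}.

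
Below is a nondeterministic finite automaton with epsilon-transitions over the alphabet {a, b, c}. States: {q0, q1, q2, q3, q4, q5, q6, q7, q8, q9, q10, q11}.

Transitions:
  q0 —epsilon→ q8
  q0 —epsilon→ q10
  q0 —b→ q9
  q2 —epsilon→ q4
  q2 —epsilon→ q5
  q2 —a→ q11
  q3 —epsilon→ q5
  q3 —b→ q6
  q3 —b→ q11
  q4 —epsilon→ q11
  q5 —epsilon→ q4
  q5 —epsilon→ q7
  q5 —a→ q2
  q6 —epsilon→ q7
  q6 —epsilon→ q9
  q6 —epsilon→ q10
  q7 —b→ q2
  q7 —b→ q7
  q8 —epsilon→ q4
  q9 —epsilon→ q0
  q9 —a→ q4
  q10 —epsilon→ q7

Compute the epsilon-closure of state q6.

Start with {q6}.
From q6 via epsilon: add q7, q9, q10.
From q9 via epsilon: add q0.
From q0 via epsilon: add q8.
From q8 via epsilon: add q4.
From q4 via epsilon: add q11.
No new states can be added; the closed set is {q0, q4, q6, q7, q8, q9, q10, q11}.

{q0, q4, q6, q7, q8, q9, q10, q11}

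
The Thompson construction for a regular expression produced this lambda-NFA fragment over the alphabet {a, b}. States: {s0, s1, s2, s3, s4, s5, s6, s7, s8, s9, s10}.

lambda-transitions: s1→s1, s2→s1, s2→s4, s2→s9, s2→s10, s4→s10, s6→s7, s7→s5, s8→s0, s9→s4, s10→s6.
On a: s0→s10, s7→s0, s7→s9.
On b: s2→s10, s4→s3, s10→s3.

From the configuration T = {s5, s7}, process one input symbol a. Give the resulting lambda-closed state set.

{s0, s4, s5, s6, s7, s9, s10}

s7 on a → {s0, s9}.
No a-transition from s5.
Union after reading a: {s0, s9}.
Now take the lambda-closure:
From s9 via lambda: add s4.
From s4 via lambda: add s10.
From s10 via lambda: add s6.
From s6 via lambda: add s7.
From s7 via lambda: add s5.
No new states can be added; the closed set is {s0, s4, s5, s6, s7, s9, s10}.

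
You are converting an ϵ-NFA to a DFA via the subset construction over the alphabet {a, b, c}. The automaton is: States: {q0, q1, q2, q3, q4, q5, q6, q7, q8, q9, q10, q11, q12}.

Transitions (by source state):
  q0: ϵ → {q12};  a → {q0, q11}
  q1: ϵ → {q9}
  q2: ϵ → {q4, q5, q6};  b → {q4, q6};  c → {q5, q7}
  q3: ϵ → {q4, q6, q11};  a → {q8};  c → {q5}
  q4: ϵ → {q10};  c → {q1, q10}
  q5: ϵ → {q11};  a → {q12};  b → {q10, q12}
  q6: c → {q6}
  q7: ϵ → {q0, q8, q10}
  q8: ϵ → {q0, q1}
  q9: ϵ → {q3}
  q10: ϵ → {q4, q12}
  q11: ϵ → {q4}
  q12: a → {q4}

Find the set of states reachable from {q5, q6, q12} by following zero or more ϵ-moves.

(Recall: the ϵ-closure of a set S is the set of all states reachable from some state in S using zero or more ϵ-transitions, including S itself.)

{q4, q5, q6, q10, q11, q12}

Start with {q5, q6, q12}.
From q5 via ϵ: add q11.
From q11 via ϵ: add q4.
From q4 via ϵ: add q10.
No new states can be added; the closed set is {q4, q5, q6, q10, q11, q12}.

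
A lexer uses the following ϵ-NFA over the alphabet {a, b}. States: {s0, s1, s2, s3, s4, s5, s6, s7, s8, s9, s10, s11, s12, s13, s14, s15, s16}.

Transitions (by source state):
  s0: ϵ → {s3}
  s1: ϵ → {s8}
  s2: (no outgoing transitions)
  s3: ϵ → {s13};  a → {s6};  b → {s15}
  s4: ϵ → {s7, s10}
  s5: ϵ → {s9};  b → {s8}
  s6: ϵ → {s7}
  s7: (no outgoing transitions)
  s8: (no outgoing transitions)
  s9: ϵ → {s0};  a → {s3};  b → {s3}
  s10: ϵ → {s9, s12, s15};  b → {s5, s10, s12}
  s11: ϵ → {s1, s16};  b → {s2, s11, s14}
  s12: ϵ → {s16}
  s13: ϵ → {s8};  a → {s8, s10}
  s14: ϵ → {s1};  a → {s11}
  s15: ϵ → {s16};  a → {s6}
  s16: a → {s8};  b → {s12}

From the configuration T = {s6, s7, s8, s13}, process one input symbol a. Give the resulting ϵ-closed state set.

s13 on a → {s8, s10}.
No a-transition from s6, s7, s8.
Union after reading a: {s8, s10}.
Now take the ϵ-closure:
From s10 via ϵ: add s9, s12, s15.
From s9 via ϵ: add s0.
From s12 via ϵ: add s16.
From s0 via ϵ: add s3.
From s3 via ϵ: add s13.
No new states can be added; the closed set is {s0, s3, s8, s9, s10, s12, s13, s15, s16}.

{s0, s3, s8, s9, s10, s12, s13, s15, s16}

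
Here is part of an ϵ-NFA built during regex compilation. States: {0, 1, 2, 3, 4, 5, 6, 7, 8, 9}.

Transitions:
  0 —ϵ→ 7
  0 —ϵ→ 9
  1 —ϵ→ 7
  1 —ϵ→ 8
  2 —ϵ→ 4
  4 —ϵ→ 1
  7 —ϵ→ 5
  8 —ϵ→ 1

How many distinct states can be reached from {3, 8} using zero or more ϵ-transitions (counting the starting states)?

Start with {3, 8}.
From 8 via ϵ: add 1.
From 1 via ϵ: add 7.
From 7 via ϵ: add 5.
ϵ-closure = {1, 3, 5, 7, 8}, which has 5 states.

5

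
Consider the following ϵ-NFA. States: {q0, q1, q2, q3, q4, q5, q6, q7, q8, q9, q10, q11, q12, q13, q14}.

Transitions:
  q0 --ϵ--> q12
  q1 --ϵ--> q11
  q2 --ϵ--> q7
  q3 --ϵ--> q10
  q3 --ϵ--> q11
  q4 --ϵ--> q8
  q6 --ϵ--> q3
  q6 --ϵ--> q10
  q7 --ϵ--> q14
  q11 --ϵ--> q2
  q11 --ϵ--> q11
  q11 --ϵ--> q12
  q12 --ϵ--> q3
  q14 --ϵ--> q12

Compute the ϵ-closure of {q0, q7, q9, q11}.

{q0, q2, q3, q7, q9, q10, q11, q12, q14}

Start with {q0, q7, q9, q11}.
From q0 via ϵ: add q12.
From q7 via ϵ: add q14.
From q11 via ϵ: add q2.
From q12 via ϵ: add q3.
From q3 via ϵ: add q10.
No new states can be added; the closed set is {q0, q2, q3, q7, q9, q10, q11, q12, q14}.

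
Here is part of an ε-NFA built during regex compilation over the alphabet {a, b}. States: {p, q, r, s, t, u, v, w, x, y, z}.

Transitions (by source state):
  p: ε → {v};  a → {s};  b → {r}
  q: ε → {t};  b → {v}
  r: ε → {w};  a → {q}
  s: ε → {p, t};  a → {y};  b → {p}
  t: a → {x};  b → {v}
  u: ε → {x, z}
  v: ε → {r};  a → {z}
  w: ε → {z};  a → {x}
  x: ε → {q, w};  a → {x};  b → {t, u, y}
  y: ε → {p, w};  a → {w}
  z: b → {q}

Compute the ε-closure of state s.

Start with {s}.
From s via ε: add p, t.
From p via ε: add v.
From v via ε: add r.
From r via ε: add w.
From w via ε: add z.
No new states can be added; the closed set is {p, r, s, t, v, w, z}.

{p, r, s, t, v, w, z}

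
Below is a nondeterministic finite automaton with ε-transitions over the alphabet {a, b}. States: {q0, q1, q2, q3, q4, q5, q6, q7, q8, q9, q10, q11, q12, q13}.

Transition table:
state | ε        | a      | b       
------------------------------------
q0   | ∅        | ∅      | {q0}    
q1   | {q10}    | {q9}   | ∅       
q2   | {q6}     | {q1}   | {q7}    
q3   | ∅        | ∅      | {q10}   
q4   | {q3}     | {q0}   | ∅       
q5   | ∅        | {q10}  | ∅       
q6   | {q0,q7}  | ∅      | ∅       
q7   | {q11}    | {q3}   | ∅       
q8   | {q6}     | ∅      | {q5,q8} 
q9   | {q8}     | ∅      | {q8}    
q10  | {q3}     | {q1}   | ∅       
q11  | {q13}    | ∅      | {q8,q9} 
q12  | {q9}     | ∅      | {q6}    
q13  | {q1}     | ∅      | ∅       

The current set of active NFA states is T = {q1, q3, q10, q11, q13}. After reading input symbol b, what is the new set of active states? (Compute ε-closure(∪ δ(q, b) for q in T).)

q3 on b → {q10}.
q11 on b → {q8, q9}.
No b-transition from q1, q10, q13.
Union after reading b: {q8, q9, q10}.
Now take the ε-closure:
From q8 via ε: add q6.
From q10 via ε: add q3.
From q6 via ε: add q0, q7.
From q7 via ε: add q11.
From q11 via ε: add q13.
From q13 via ε: add q1.
No new states can be added; the closed set is {q0, q1, q3, q6, q7, q8, q9, q10, q11, q13}.

{q0, q1, q3, q6, q7, q8, q9, q10, q11, q13}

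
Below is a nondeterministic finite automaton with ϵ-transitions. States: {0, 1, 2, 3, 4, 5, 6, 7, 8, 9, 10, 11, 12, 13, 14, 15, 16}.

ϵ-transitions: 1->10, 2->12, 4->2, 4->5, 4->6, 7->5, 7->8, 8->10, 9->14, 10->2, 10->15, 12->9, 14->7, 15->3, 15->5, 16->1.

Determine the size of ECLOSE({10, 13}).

11

Start with {10, 13}.
From 10 via ϵ: add 2, 15.
From 2 via ϵ: add 12.
From 15 via ϵ: add 3, 5.
From 12 via ϵ: add 9.
From 9 via ϵ: add 14.
From 14 via ϵ: add 7.
From 7 via ϵ: add 8.
ϵ-closure = {2, 3, 5, 7, 8, 9, 10, 12, 13, 14, 15}, which has 11 states.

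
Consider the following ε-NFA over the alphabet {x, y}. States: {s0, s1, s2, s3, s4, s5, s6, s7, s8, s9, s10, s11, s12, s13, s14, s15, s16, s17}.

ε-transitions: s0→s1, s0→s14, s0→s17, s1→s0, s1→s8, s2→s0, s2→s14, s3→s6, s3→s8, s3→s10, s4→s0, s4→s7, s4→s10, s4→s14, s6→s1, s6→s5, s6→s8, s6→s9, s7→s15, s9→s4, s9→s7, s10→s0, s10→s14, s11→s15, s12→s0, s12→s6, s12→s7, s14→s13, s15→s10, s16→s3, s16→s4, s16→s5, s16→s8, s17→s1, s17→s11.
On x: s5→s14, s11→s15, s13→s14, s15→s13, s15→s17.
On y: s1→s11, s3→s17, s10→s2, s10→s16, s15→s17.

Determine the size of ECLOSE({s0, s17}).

9

Start with {s0, s17}.
From s0 via ε: add s1, s14.
From s17 via ε: add s11.
From s1 via ε: add s8.
From s11 via ε: add s15.
From s14 via ε: add s13.
From s15 via ε: add s10.
ε-closure = {s0, s1, s8, s10, s11, s13, s14, s15, s17}, which has 9 states.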